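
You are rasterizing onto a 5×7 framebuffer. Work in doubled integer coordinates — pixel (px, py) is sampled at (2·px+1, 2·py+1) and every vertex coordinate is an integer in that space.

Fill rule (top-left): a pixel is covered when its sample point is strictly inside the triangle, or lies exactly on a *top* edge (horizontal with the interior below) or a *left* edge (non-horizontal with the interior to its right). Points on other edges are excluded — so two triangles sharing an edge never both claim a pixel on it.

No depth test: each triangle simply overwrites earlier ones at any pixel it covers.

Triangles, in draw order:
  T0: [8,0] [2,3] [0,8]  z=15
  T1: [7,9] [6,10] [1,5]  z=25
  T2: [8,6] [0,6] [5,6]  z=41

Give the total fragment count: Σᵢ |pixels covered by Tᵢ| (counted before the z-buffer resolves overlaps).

T0:
  2·area = 24  (B↔C swapped to make it positive)
  edge (8, 0)→(0, 8): d=(-8,8) right/bottom  bias=-1
  edge (0, 8)→(2, 3): d=(2,-5) top-left  bias=+0
  edge (2, 3)→(8, 0): d=(6,-3) top-left  bias=+0
    (3,0)@(7, 1): e=[0,21,3] → .  [on edge]
    (1,1)@(3, 3): e=[16,5,3] → X
    (2,1)@(5, 3): e=[0,15,9] → .  [on edge]
    (1,2)@(3, 5): e=[0,9,15] → .  [on edge]
    (0,3)@(1, 7): e=[0,3,21] → .  [on edge]
  covered (1 px):
    . . . . .
    . X . . .
    . . . . .
    . . . . .
    . . . . .
    . . . . .
    . . . . .
T1:
  2·area = 10
  edge (7, 9)→(6, 10): d=(-1,1) right/bottom  bias=-1
  edge (6, 10)→(1, 5): d=(-5,-5) top-left  bias=+0
  edge (1, 5)→(7, 9): d=(6,4) right/bottom  bias=-1
    (0,2)@(1, 5): e=[10,0,0] → .  [on edge]
    (1,3)@(3, 7): e=[6,0,4] → X  [on edge]
    (2,3)@(5, 7): e=[4,10,-4] → .
    (4,3)@(9, 7): e=[0,30,-20] → .  [on edge]
    (1,4)@(3, 9): e=[4,-10,16] → .
    (2,4)@(5, 9): e=[2,0,8] → X  [on edge]
    (3,4)@(7, 9): e=[0,10,0] → .  [on edge]
    (2,5)@(5, 11): e=[0,-10,20] → .  [on edge]
    (3,5)@(7, 11): e=[-2,0,12] → .  [on edge]
    (1,6)@(3, 13): e=[0,-30,40] → .  [on edge]
    (4,6)@(9, 13): e=[-6,0,16] → .  [on edge]
  covered (2 px):
    . . . . .
    . . . . .
    . . . . .
    . X . . .
    . . X . .
    . . . . .
    . . . . .
T2:
  degenerate (2·area = 0) — covers nothing

Answer: 3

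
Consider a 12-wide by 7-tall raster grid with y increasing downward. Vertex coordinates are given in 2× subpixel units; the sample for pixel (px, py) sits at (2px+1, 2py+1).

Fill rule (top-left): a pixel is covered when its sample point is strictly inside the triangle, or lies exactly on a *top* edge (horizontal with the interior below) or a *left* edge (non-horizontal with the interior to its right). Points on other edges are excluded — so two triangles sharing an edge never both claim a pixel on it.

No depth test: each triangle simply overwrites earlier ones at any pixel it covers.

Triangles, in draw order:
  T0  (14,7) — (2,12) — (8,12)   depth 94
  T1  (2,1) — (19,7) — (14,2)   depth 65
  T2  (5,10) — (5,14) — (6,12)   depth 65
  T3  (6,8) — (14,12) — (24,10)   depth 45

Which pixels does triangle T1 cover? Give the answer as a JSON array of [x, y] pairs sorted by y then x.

T0:
  2·area = 30  (B↔C swapped to make it positive)
  edge (14, 7)→(8, 12): d=(-6,5) right/bottom  bias=-1
  edge (8, 12)→(2, 12): d=(-6,0) right/bottom  bias=-1
  edge (2, 12)→(14, 7): d=(12,-5) top-left  bias=+0
    (5,4)@(11, 9): e=[3,18,9] → █
    (6,4)@(13, 9): e=[-7,18,19] → ·
    (2,5)@(5, 11): e=[21,6,3] → █
    (3,5)@(7, 11): e=[11,6,13] → █
    (4,5)@(9, 11): e=[1,6,23] → █
    (5,5)@(11, 11): e=[-9,6,33] → ·
    (2,6)@(5, 13): e=[9,-6,27] → ·
    (3,6)@(7, 13): e=[-1,-6,37] → ·
    (4,6)@(9, 13): e=[-11,-6,47] → ·
  covered (4 px):
    · · · · · · · · · · · ·
    · · · · · · · · · · · ·
    · · · · · · · · · · · ·
    · · · · · · · · · · · ·
    · · · · · █ · · · · · ·
    · · █ █ █ · · · · · · ·
    · · · · · · · · · · · ·
T1:
  2·area = 55  (B↔C swapped to make it positive)
  edge (2, 1)→(14, 2): d=(12,1) right/bottom  bias=-1
  edge (14, 2)→(19, 7): d=(5,5) right/bottom  bias=-1
  edge (19, 7)→(2, 1): d=(-17,-6) top-left  bias=+0
    (6,0)@(13, 1): e=[-11,0,66] → ·  [on edge]
    (4,1)@(9, 3): e=[17,30,8] → █
    (5,1)@(11, 3): e=[15,20,20] → █
    (6,1)@(13, 3): e=[13,10,32] → █
    (7,1)@(15, 3): e=[11,0,44] → ·  [on edge]
    (4,2)@(9, 5): e=[41,40,-26] → ·
    (5,2)@(11, 5): e=[39,30,-14] → ·
    (6,2)@(13, 5): e=[37,20,-2] → ·
    (7,2)@(15, 5): e=[35,10,10] → █
    (8,2)@(17, 5): e=[33,0,22] → ·  [on edge]
    (7,3)@(15, 7): e=[59,20,-24] → ·
    (9,3)@(19, 7): e=[55,0,0] → ·  [on edge]
    (10,4)@(21, 9): e=[77,0,-22] → ·  [on edge]
    (11,5)@(23, 11): e=[99,0,-44] → ·  [on edge]
  covered (4 px):
    · · · · · · · · · · · ·
    · · · · █ █ █ · · · · ·
    · · · · · · · █ · · · ·
    · · · · · · · · · · · ·
    · · · · · · · · · · · ·
    · · · · · · · · · · · ·
    · · · · · · · · · · · ·
T2:
  2·area = 4  (B↔C swapped to make it positive)
  edge (5, 10)→(6, 12): d=(1,2) right/bottom  bias=-1
  edge (6, 12)→(5, 14): d=(-1,2) right/bottom  bias=-1
  edge (5, 14)→(5, 10): d=(0,-4) top-left  bias=+0
    (2,0)@(5, 1): e=[-9,13,0] → ·  [on edge]
    (2,1)@(5, 3): e=[-7,11,0] → ·  [on edge]
    (2,2)@(5, 5): e=[-5,9,0] → ·  [on edge]
    (2,3)@(5, 7): e=[-3,7,0] → ·  [on edge]
    (2,4)@(5, 9): e=[-1,5,0] → ·  [on edge]
    (2,5)@(5, 11): e=[1,3,0] → █  [on edge]
    (3,5)@(7, 11): e=[-3,-1,8] → ·
    (2,6)@(5, 13): e=[3,1,0] → █  [on edge]
    (3,6)@(7, 13): e=[-1,-3,8] → ·
  covered (2 px):
    · · · · · · · · · · · ·
    · · · · · · · · · · · ·
    · · · · · · · · · · · ·
    · · · · · · · · · · · ·
    · · · · · · · · · · · ·
    · · █ · · · · · · · · ·
    · · █ · · · · · · · · ·
T3:
  2·area = 56  (B↔C swapped to make it positive)
  edge (6, 8)→(24, 10): d=(18,2) right/bottom  bias=-1
  edge (24, 10)→(14, 12): d=(-10,2) right/bottom  bias=-1
  edge (14, 12)→(6, 8): d=(-8,-4) top-left  bias=+0
    (4,4)@(9, 9): e=[12,40,4] → █
    (5,4)@(11, 9): e=[8,36,12] → █
    (6,4)@(13, 9): e=[4,32,20] → █
    (7,4)@(15, 9): e=[0,28,28] → ·  [on edge]
    (4,5)@(9, 11): e=[48,20,-12] → ·
    (5,5)@(11, 11): e=[44,16,-4] → ·
    (6,5)@(13, 11): e=[40,12,4] → █
    (7,5)@(15, 11): e=[36,8,12] → █
    (8,5)@(17, 11): e=[32,4,20] → █
    (9,5)@(19, 11): e=[28,0,28] → ·  [on edge]
    (4,6)@(9, 13): e=[84,0,-28] → ·  [on edge]
    (6,6)@(13, 13): e=[76,-8,-12] → ·
  covered (6 px):
    · · · · · · · · · · · ·
    · · · · · · · · · · · ·
    · · · · · · · · · · · ·
    · · · · · · · · · · · ·
    · · · · █ █ █ · · · · ·
    · · · · · · █ █ █ · · ·
    · · · · · · · · · · · ·

Result: [[4,1],[5,1],[6,1],[7,2]]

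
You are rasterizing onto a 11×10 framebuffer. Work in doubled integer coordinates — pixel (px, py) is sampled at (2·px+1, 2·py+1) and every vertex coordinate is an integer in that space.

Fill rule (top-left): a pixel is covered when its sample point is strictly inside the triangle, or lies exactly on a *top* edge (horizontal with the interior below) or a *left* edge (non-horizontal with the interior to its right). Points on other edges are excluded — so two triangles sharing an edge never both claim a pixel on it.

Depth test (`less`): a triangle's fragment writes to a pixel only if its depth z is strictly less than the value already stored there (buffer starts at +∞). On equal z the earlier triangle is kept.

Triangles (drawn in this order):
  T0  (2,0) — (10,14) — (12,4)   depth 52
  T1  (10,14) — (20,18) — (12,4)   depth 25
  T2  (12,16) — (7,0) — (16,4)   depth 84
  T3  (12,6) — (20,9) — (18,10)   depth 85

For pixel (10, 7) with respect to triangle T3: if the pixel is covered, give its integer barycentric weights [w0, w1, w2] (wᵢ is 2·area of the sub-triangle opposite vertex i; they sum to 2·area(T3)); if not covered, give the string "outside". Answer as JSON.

T0:
  2·area = 108  (B↔C swapped to make it positive)
  edge (2, 0)→(12, 4): d=(10,4) right/bottom  bias=-1
  edge (12, 4)→(10, 14): d=(-2,10) right/bottom  bias=-1
  edge (10, 14)→(2, 0): d=(-8,-14) top-left  bias=+0
    (1,0)@(3, 1): e=[6,96,6] → #
    (2,0)@(5, 1): e=[-2,76,34] → ·
    (1,1)@(3, 3): e=[26,92,-10] → ·
    (2,1)@(5, 3): e=[18,72,18] → #
    (3,1)@(7, 3): e=[10,52,46] → #
    (4,1)@(9, 3): e=[2,32,74] → #
    (5,1)@(11, 3): e=[-6,12,102] → ·
    (2,2)@(5, 5): e=[38,68,2] → #
    (5,2)@(11, 5): e=[14,8,86] → #
    (6,2)@(13, 5): e=[6,-12,114] → ·
    (2,3)@(5, 7): e=[58,64,-14] → ·
    (3,3)@(7, 7): e=[50,44,14] → #
    (5,4)@(11, 9): e=[54,0,54] → ·  [on edge]
    (4,9)@(9, 19): e=[162,0,-54] → ·  [on edge]
  covered (13 px):
    · # · · · · · · · · ·
    · · # # # · · · · · ·
    · · # # # # · · · · ·
    · · · # # # · · · · ·
    · · · · # · · · · · ·
    · · · · # · · · · · ·
    · · · · · · · · · · ·
    · · · · · · · · · · ·
    · · · · · · · · · · ·
    · · · · · · · · · · ·
T1:
  2·area = 108  (B↔C swapped to make it positive)
  edge (10, 14)→(12, 4): d=(2,-10) top-left  bias=+0
  edge (12, 4)→(20, 18): d=(8,14) right/bottom  bias=-1
  edge (20, 18)→(10, 14): d=(-10,-4) top-left  bias=+0
    (6,3)@(13, 7): e=[16,10,82] → #
    (7,3)@(15, 7): e=[36,-18,90] → ·
    (5,4)@(11, 9): e=[0,54,54] → #  [on edge]
    (7,4)@(15, 9): e=[40,-2,70] → ·
    (5,5)@(11, 11): e=[4,70,34] → #
    (7,5)@(15, 11): e=[44,14,50] → #
    (8,5)@(17, 11): e=[64,-14,58] → ·
    (5,6)@(11, 13): e=[8,86,14] → #
    (8,6)@(17, 13): e=[68,2,38] → #
    (9,6)@(19, 13): e=[88,-26,46] → ·
    (5,7)@(11, 15): e=[12,102,-6] → ·
    (6,7)@(13, 15): e=[32,74,2] → #
    (4,9)@(9, 19): e=[0,162,-54] → ·  [on edge]
  covered (14 px):
    · · · · · · · · · · ·
    · · · · · · · · · · ·
    · · · · · · · · · · ·
    · · · · · · # · · · ·
    · · · · · # # · · · ·
    · · · · · # # # · · ·
    · · · · · # # # # · ·
    · · · · · · # # # · ·
    · · · · · · · · · # ·
    · · · · · · · · · · ·
T2:
  2·area = 124
  edge (12, 16)→(7, 0): d=(-5,-16) top-left  bias=+0
  edge (7, 0)→(16, 4): d=(9,4) right/bottom  bias=-1
  edge (16, 4)→(12, 16): d=(-4,12) right/bottom  bias=-1
    (4,0)@(9, 1): e=[27,1,96] → #
    (5,0)@(11, 1): e=[59,-7,72] → ·
    (8,0)@(17, 1): e=[155,-31,0] → ·  [on edge]
    (4,1)@(9, 3): e=[17,19,88] → #
    (5,1)@(11, 3): e=[49,11,64] → #
    (6,1)@(13, 3): e=[81,3,40] → #
    (7,1)@(15, 3): e=[113,-5,16] → ·
    (4,2)@(9, 5): e=[7,37,80] → #
    (7,2)@(15, 5): e=[103,13,8] → #
    (8,2)@(17, 5): e=[135,5,-16] → ·
    (4,3)@(9, 7): e=[-3,55,72] → ·
    (5,3)@(11, 7): e=[29,47,48] → #
    (7,3)@(15, 7): e=[93,31,0] → ·  [on edge]
    (6,6)@(13, 13): e=[31,93,0] → ·  [on edge]
    (5,9)@(11, 19): e=[-31,155,0] → ·  [on edge]
  covered (14 px):
    · · · · # · · · · · ·
    · · · · # # # · · · ·
    · · · · # # # # · · ·
    · · · · · # # · · · ·
    · · · · · # # · · · ·
    · · · · · # # · · · ·
    · · · · · · · · · · ·
    · · · · · · · · · · ·
    · · · · · · · · · · ·
    · · · · · · · · · · ·
T3:
  2·area = 14
  edge (12, 6)→(20, 9): d=(8,3) right/bottom  bias=-1
  edge (20, 9)→(18, 10): d=(-2,1) right/bottom  bias=-1
  edge (18, 10)→(12, 6): d=(-6,-4) top-left  bias=+0
    (8,4)@(17, 9): e=[9,3,2] → #
    (9,4)@(19, 9): e=[3,1,10] → #
    (10,4)@(21, 9): e=[-3,-1,18] → ·
    (8,5)@(17, 11): e=[25,-1,-10] → ·
    (9,5)@(19, 11): e=[19,-3,-2] → ·
  covered (2 px):
    · · · · · · · · · · ·
    · · · · · · · · · · ·
    · · · · · · · · · · ·
    · · · · · · · · · · ·
    · · · · · · · · # # ·
    · · · · · · · · · · ·
    · · · · · · · · · · ·
    · · · · · · · · · · ·
    · · · · · · · · · · ·
    · · · · · · · · · · ·

Final: "outside"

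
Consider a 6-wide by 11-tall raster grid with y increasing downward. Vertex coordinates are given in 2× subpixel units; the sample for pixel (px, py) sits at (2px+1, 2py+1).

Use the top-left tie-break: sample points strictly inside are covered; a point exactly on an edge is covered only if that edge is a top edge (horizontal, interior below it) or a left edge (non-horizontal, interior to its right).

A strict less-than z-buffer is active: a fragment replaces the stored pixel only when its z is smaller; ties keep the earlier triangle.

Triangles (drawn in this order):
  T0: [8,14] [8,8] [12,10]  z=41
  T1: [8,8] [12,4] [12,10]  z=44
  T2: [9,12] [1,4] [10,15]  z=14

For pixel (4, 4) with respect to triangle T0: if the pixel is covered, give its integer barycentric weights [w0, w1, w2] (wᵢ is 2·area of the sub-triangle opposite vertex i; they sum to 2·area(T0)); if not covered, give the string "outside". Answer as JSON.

T0:
  2·area = 24
  edge (8, 14)→(8, 8): d=(0,-6) top-left  bias=+0
  edge (8, 8)→(12, 10): d=(4,2) right/bottom  bias=-1
  edge (12, 10)→(8, 14): d=(-4,4) right/bottom  bias=-1
    (4,4)@(9, 9): e=[6,2,16] → █
    (5,4)@(11, 9): e=[18,-2,8] → ·
    (4,5)@(9, 11): e=[6,10,8] → █
    (5,5)@(11, 11): e=[18,6,0] → ·  [on edge]
    (4,6)@(9, 13): e=[6,18,0] → ·  [on edge]
    (3,7)@(7, 15): e=[-6,30,0] → ·  [on edge]
    (2,8)@(5, 17): e=[-18,42,0] → ·  [on edge]
    (1,9)@(3, 19): e=[-30,54,0] → ·  [on edge]
    (0,10)@(1, 21): e=[-42,66,0] → ·  [on edge]
  covered (2 px):
    · · · · · ·
    · · · · · ·
    · · · · · ·
    · · · · · ·
    · · · · █ ·
    · · · · █ ·
    · · · · · ·
    · · · · · ·
    · · · · · ·
    · · · · · ·
    · · · · · ·
T1:
  2·area = 24
  edge (8, 8)→(12, 4): d=(4,-4) top-left  bias=+0
  edge (12, 4)→(12, 10): d=(0,6) right/bottom  bias=-1
  edge (12, 10)→(8, 8): d=(-4,-2) top-left  bias=+0
    (5,2)@(11, 5): e=[0,6,18] → █  [on edge]
    (4,3)@(9, 7): e=[0,18,6] → █  [on edge]
    (3,4)@(7, 9): e=[0,30,-6] → ·  [on edge]
    (4,4)@(9, 9): e=[8,18,-2] → ·
    (5,4)@(11, 9): e=[16,6,2] → █
    (2,5)@(5, 11): e=[0,42,-18] → ·  [on edge]
    (5,5)@(11, 11): e=[24,6,-6] → ·
    (1,6)@(3, 13): e=[0,54,-30] → ·  [on edge]
    (0,7)@(1, 15): e=[0,66,-42] → ·  [on edge]
  covered (4 px):
    · · · · · ·
    · · · · · ·
    · · · · · █
    · · · · █ █
    · · · · · █
    · · · · · ·
    · · · · · ·
    · · · · · ·
    · · · · · ·
    · · · · · ·
    · · · · · ·
T2:
  2·area = 16  (B↔C swapped to make it positive)
  edge (9, 12)→(10, 15): d=(1,3) right/bottom  bias=-1
  edge (10, 15)→(1, 4): d=(-9,-11) top-left  bias=+0
  edge (1, 4)→(9, 12): d=(8,8) right/bottom  bias=-1
    (3,5)@(7, 11): e=[5,3,8] → █
    (4,5)@(9, 11): e=[-1,25,-8] → ·
    (3,6)@(7, 13): e=[7,-15,24] → ·
    (4,6)@(9, 13): e=[1,7,8] → █
    (5,6)@(11, 13): e=[-5,29,-8] → ·
    (4,7)@(9, 15): e=[3,-11,24] → ·
  covered (2 px):
    · · · · · ·
    · · · · · ·
    · · · · · ·
    · · · · · ·
    · · · · · ·
    · · · █ · ·
    · · · · █ ·
    · · · · · ·
    · · · · · ·
    · · · · · ·
    · · · · · ·

Final: [2,16,6]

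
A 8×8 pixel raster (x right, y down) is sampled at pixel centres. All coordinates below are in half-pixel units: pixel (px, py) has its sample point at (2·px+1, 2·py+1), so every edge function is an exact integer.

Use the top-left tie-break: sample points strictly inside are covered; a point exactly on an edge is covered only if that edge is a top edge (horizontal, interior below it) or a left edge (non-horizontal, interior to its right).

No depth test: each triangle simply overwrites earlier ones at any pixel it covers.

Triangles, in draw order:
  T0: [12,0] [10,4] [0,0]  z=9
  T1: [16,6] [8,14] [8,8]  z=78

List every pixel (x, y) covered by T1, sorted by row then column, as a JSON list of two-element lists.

T0:
  2·area = 48
  edge (12, 0)→(10, 4): d=(-2,4) right/bottom  bias=-1
  edge (10, 4)→(0, 0): d=(-10,-4) top-left  bias=+0
  edge (0, 0)→(12, 0): d=(12,0) top-left  bias=+0
    (1,0)@(3, 1): e=[34,2,12] → X
    (2,0)@(5, 1): e=[26,10,12] → X
    (3,0)@(7, 1): e=[18,18,12] → X
    (4,0)@(9, 1): e=[10,26,12] → X
    (5,0)@(11, 1): e=[2,34,12] → X
    (6,0)@(13, 1): e=[-6,42,12] → .
    (1,1)@(3, 3): e=[30,-18,36] → .
    (2,1)@(5, 3): e=[22,-10,36] → .
    (3,1)@(7, 3): e=[14,-2,36] → .
    (4,1)@(9, 3): e=[6,6,36] → X
    (5,1)@(11, 3): e=[-2,14,36] → .
    (4,2)@(9, 5): e=[2,-14,60] → .
  covered (6 px):
    . X X X X X . .
    . . . . X . . .
    . . . . . . . .
    . . . . . . . .
    . . . . . . . .
    . . . . . . . .
    . . . . . . . .
    . . . . . . . .
T1:
  2·area = 48
  edge (16, 6)→(8, 14): d=(-8,8) right/bottom  bias=-1
  edge (8, 14)→(8, 8): d=(0,-6) top-left  bias=+0
  edge (8, 8)→(16, 6): d=(8,-2) top-left  bias=+0
    (6,3)@(13, 7): e=[16,30,2] → X
    (7,3)@(15, 7): e=[0,42,6] → .  [on edge]
    (4,4)@(9, 9): e=[32,6,10] → X
    (5,4)@(11, 9): e=[16,18,14] → X
    (6,4)@(13, 9): e=[0,30,18] → .  [on edge]
    (4,5)@(9, 11): e=[16,6,26] → X
    (5,5)@(11, 11): e=[0,18,30] → .  [on edge]
    (4,6)@(9, 13): e=[0,6,42] → .  [on edge]
    (3,7)@(7, 15): e=[0,-6,54] → .  [on edge]
  covered (4 px):
    . . . . . . . .
    . . . . . . . .
    . . . . . . . .
    . . . . . . X .
    . . . . X X . .
    . . . . X . . .
    . . . . . . . .
    . . . . . . . .

Final: [[6,3],[4,4],[5,4],[4,5]]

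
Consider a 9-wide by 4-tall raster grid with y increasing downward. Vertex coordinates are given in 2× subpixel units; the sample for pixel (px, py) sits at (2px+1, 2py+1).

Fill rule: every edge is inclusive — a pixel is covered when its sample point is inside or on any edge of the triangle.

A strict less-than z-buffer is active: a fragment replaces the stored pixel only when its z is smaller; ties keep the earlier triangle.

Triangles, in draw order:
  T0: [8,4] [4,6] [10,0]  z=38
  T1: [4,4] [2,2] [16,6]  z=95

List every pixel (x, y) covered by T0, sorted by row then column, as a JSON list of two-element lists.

T0:
  2·area = 12
  edge (8, 4)→(4, 6): d=(-4,2) inclusive
  edge (4, 6)→(10, 0): d=(6,-6) inclusive
  edge (10, 0)→(8, 4): d=(-2,4) inclusive
    (4,0)@(9, 1): e=[10,0,2] → #  [on edge]
    (5,0)@(11, 1): e=[6,12,-6] → ·
    (3,1)@(7, 3): e=[6,0,6] → #  [on edge]
    (4,1)@(9, 3): e=[2,12,-2] → ·
    (2,2)@(5, 5): e=[2,0,10] → #  [on edge]
    (3,2)@(7, 5): e=[-2,12,2] → ·
    (1,3)@(3, 7): e=[-2,0,14] → ·  [on edge]
    (2,3)@(5, 7): e=[-6,12,6] → ·
  covered (3 px):
    · · · · # · · · ·
    · · · # · · · · ·
    · · # · · · · · ·
    · · · · · · · · ·
T1:
  2·area = 20
  edge (4, 4)→(2, 2): d=(-2,-2) inclusive
  edge (2, 2)→(16, 6): d=(14,4) inclusive
  edge (16, 6)→(4, 4): d=(-12,-2) inclusive
    (0,0)@(1, 1): e=[0,-10,30] → ·  [on edge]
    (1,1)@(3, 3): e=[0,10,10] → #  [on edge]
    (2,1)@(5, 3): e=[4,2,14] → #
    (3,1)@(7, 3): e=[8,-6,18] → ·
    (1,2)@(3, 5): e=[-4,38,-14] → ·
    (2,2)@(5, 5): e=[0,30,-10] → ·  [on edge]
    (5,2)@(11, 5): e=[12,6,2] → #
    (6,2)@(13, 5): e=[16,-2,6] → ·
    (3,3)@(7, 7): e=[0,50,-30] → ·  [on edge]
    (5,3)@(11, 7): e=[8,34,-22] → ·
  covered (3 px):
    · · · · · · · · ·
    · # # · · · · · ·
    · · · · · # · · ·
    · · · · · · · · ·

Result: [[4,0],[3,1],[2,2]]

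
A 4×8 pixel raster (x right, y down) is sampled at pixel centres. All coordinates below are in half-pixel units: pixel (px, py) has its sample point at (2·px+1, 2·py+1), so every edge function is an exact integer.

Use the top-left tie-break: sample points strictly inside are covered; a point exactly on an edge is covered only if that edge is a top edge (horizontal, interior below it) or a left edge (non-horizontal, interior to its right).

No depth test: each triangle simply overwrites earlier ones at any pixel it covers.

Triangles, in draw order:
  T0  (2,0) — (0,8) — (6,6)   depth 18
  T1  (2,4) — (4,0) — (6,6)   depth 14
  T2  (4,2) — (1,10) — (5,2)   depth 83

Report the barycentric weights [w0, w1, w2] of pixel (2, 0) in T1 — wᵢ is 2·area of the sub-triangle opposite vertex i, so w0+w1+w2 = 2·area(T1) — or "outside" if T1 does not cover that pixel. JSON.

T0:
  2·area = 44  (B↔C swapped to make it positive)
  edge (2, 0)→(6, 6): d=(4,6) right/bottom  bias=-1
  edge (6, 6)→(0, 8): d=(-6,2) right/bottom  bias=-1
  edge (0, 8)→(2, 0): d=(2,-8) top-left  bias=+0
    (1,1)@(3, 3): e=[6,24,14] → #
    (2,1)@(5, 3): e=[-6,20,30] → ·
    (0,2)@(1, 5): e=[26,16,2] → #
    (2,2)@(5, 5): e=[2,8,34] → #
    (3,2)@(7, 5): e=[-10,4,50] → ·
    (0,3)@(1, 7): e=[34,4,6] → #
    (1,3)@(3, 7): e=[22,0,22] → ·  [on edge]
    (2,3)@(5, 7): e=[10,-4,38] → ·
    (0,4)@(1, 9): e=[42,-8,10] → ·
  covered (5 px):
    · · · ·
    · # · ·
    # # # ·
    # · · ·
    · · · ·
    · · · ·
    · · · ·
    · · · ·
T1:
  2·area = 20
  edge (2, 4)→(4, 0): d=(2,-4) top-left  bias=+0
  edge (4, 0)→(6, 6): d=(2,6) right/bottom  bias=-1
  edge (6, 6)→(2, 4): d=(-4,-2) top-left  bias=+0
    (1,1)@(3, 3): e=[2,12,6] → #
    (2,1)@(5, 3): e=[10,0,10] → ·  [on edge]
    (1,2)@(3, 5): e=[6,16,-2] → ·
    (2,2)@(5, 5): e=[14,4,2] → #
    (3,2)@(7, 5): e=[22,-8,6] → ·
    (2,3)@(5, 7): e=[18,8,-6] → ·
    (3,4)@(7, 9): e=[30,0,-10] → ·  [on edge]
  covered (2 px):
    · · · ·
    · # · ·
    · · # ·
    · · · ·
    · · · ·
    · · · ·
    · · · ·
    · · · ·
T2:
  2·area = 8  (B↔C swapped to make it positive)
  edge (4, 2)→(5, 2): d=(1,0) top-left  bias=+0
  edge (5, 2)→(1, 10): d=(-4,8) right/bottom  bias=-1
  edge (1, 10)→(4, 2): d=(3,-8) top-left  bias=+0
    (1,2)@(3, 5): e=[3,4,1] → #
    (2,2)@(5, 5): e=[3,-12,17] → ·
    (1,3)@(3, 7): e=[5,-4,7] → ·
  covered (1 px):
    · · · ·
    · · · ·
    · # · ·
    · · · ·
    · · · ·
    · · · ·
    · · · ·
    · · · ·

Final: "outside"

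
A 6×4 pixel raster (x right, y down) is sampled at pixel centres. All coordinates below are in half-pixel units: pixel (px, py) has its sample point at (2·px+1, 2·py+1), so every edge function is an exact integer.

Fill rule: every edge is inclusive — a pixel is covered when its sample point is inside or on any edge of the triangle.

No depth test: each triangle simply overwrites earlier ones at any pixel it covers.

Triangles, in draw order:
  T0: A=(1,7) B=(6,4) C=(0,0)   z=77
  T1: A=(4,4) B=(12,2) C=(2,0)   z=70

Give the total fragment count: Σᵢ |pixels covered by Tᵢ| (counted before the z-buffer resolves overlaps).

T0:
  2·area = 38  (B↔C swapped to make it positive)
  edge (1, 7)→(0, 0): d=(-1,-7) inclusive
  edge (0, 0)→(6, 4): d=(6,4) inclusive
  edge (6, 4)→(1, 7): d=(-5,3) inclusive
    (0,0)@(1, 1): e=[6,2,30] → #
    (1,0)@(3, 1): e=[20,-6,24] → ·
    (5,0)@(11, 1): e=[76,-38,0] → ·  [on edge]
    (0,1)@(1, 3): e=[4,14,20] → #
    (1,1)@(3, 3): e=[18,6,14] → #
    (2,1)@(5, 3): e=[32,-2,8] → ·
    (0,2)@(1, 5): e=[2,26,10] → #
    (2,2)@(5, 5): e=[30,10,-2] → ·
    (0,3)@(1, 7): e=[0,38,0] → #  [on edge]
    (1,3)@(3, 7): e=[14,30,-6] → ·
  covered (6 px):
    # · · · · ·
    # # · · · ·
    # # · · · ·
    # · · · · ·
T1:
  2·area = 36  (B↔C swapped to make it positive)
  edge (4, 4)→(2, 0): d=(-2,-4) inclusive
  edge (2, 0)→(12, 2): d=(10,2) inclusive
  edge (12, 2)→(4, 4): d=(-8,2) inclusive
    (1,0)@(3, 1): e=[2,8,26] → #
    (2,0)@(5, 1): e=[10,4,22] → #
    (3,0)@(7, 1): e=[18,0,18] → #  [on edge]
    (4,0)@(9, 1): e=[26,-4,14] → ·
    (1,1)@(3, 3): e=[-2,28,10] → ·
    (2,1)@(5, 3): e=[6,24,6] → #
    (4,1)@(9, 3): e=[22,16,-2] → ·
    (2,2)@(5, 5): e=[2,44,-10] → ·
    (3,2)@(7, 5): e=[10,40,-14] → ·
  covered (5 px):
    · # # # · ·
    · · # # · ·
    · · · · · ·
    · · · · · ·

Final: 11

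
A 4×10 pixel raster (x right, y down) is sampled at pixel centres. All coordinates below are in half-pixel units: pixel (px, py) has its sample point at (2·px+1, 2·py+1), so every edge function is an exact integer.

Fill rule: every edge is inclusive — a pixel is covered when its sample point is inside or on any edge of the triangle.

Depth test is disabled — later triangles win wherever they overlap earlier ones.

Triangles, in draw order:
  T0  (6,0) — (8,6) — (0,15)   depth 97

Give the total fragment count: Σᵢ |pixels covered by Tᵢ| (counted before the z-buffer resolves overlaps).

T0:
  2·area = 66
  edge (6, 0)→(8, 6): d=(2,6) inclusive
  edge (8, 6)→(0, 15): d=(-8,9) inclusive
  edge (0, 15)→(6, 0): d=(6,-15) inclusive
    (2,1)@(5, 3): e=[12,51,3] → #
    (3,1)@(7, 3): e=[0,33,33] → #  [on edge]
    (2,2)@(5, 5): e=[16,35,15] → #
    (2,3)@(5, 7): e=[20,19,27] → #
    (1,4)@(3, 9): e=[36,21,9] → #
    (3,4)@(7, 9): e=[12,-15,69] → ·
    (1,5)@(3, 11): e=[40,5,21] → #
    (2,5)@(5, 11): e=[28,-13,51] → ·
    (0,6)@(1, 13): e=[56,7,3] → #
    (1,6)@(3, 13): e=[44,-11,33] → ·
    (0,7)@(1, 15): e=[60,-9,15] → ·
  covered (10 px):
    · · · ·
    · · # #
    · · # #
    · · # #
    · # # ·
    · # · ·
    # · · ·
    · · · ·
    · · · ·
    · · · ·

Final: 10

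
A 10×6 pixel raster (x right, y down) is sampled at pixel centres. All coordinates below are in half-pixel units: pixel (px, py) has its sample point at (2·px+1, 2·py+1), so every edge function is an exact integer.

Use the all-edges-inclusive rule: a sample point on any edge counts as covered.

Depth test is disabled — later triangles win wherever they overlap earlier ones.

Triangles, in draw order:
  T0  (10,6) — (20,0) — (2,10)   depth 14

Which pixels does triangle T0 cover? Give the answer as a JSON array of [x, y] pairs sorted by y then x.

T0:
  2·area = 8  (B↔C swapped to make it positive)
  edge (10, 6)→(2, 10): d=(-8,4) inclusive
  edge (2, 10)→(20, 0): d=(18,-10) inclusive
  edge (20, 0)→(10, 6): d=(-10,6) inclusive
    (7,1)@(15, 3): e=[4,4,0] → X  [on edge]
    (8,1)@(17, 3): e=[-4,24,-12] → .
    (5,2)@(11, 5): e=[4,0,4] → X  [on edge]
    (6,2)@(13, 5): e=[-4,20,-8] → .
    (7,2)@(15, 5): e=[-12,40,-20] → .
    (5,3)@(11, 7): e=[-12,36,-16] → .
    (2,4)@(5, 9): e=[-4,12,0] → .  [on edge]
  covered (2 px):
    . . . . . . . . . .
    . . . . . . . X . .
    . . . . . X . . . .
    . . . . . . . . . .
    . . . . . . . . . .
    . . . . . . . . . .

Final: [[7,1],[5,2]]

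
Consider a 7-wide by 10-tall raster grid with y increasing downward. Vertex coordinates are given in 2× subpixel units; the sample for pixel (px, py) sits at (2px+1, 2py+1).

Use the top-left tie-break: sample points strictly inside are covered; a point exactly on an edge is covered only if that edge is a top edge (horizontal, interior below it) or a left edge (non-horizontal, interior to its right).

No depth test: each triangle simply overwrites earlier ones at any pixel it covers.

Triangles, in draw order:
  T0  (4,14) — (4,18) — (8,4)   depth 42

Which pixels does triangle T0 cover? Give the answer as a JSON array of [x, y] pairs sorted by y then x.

T0:
  2·area = 16  (B↔C swapped to make it positive)
  edge (4, 14)→(8, 4): d=(4,-10) top-left  bias=+0
  edge (8, 4)→(4, 18): d=(-4,14) right/bottom  bias=-1
  edge (4, 18)→(4, 14): d=(0,-4) top-left  bias=+0
    (3,3)@(7, 7): e=[2,2,12] → █
    (4,3)@(9, 7): e=[22,-26,20] → ·
    (3,4)@(7, 9): e=[10,-6,12] → ·
    (2,6)@(5, 13): e=[6,6,4] → █
    (3,6)@(7, 13): e=[26,-22,12] → ·
    (2,7)@(5, 15): e=[14,-2,4] → ·
  covered (2 px):
    · · · · · · ·
    · · · · · · ·
    · · · · · · ·
    · · · █ · · ·
    · · · · · · ·
    · · · · · · ·
    · · █ · · · ·
    · · · · · · ·
    · · · · · · ·
    · · · · · · ·

Final: [[3,3],[2,6]]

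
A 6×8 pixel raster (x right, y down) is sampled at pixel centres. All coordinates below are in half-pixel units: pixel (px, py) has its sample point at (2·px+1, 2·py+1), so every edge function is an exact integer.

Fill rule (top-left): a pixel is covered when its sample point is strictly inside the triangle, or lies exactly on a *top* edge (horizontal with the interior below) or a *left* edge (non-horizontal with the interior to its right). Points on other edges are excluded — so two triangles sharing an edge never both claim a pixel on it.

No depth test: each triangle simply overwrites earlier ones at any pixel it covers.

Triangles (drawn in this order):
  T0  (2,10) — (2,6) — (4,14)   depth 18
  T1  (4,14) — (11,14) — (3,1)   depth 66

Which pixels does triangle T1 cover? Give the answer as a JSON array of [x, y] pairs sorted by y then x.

T0:
  2·area = 8
  edge (2, 10)→(2, 6): d=(0,-4) top-left  bias=+0
  edge (2, 6)→(4, 14): d=(2,8) right/bottom  bias=-1
  edge (4, 14)→(2, 10): d=(-2,-4) top-left  bias=+0
    (1,5)@(3, 11): e=[4,2,2] → X
    (2,5)@(5, 11): e=[12,-14,10] → .
    (1,6)@(3, 13): e=[4,6,-2] → .
  covered (1 px):
    . . . . . .
    . . . . . .
    . . . . . .
    . . . . . .
    . . . . . .
    . X . . . .
    . . . . . .
    . . . . . .
T1:
  2·area = 91  (B↔C swapped to make it positive)
  edge (4, 14)→(3, 1): d=(-1,-13) top-left  bias=+0
  edge (3, 1)→(11, 14): d=(8,13) right/bottom  bias=-1
  edge (11, 14)→(4, 14): d=(-7,0) right/bottom  bias=-1
    (1,0)@(3, 1): e=[0,0,91] → .  [on edge]
    (2,2)@(5, 5): e=[22,6,63] → X
    (3,2)@(7, 5): e=[48,-20,63] → .
    (2,3)@(5, 7): e=[20,22,49] → X
    (3,3)@(7, 7): e=[46,-4,49] → .
    (2,4)@(5, 9): e=[18,38,35] → X
    (3,4)@(7, 9): e=[44,12,35] → X
    (4,4)@(9, 9): e=[70,-14,35] → .
    (2,5)@(5, 11): e=[16,54,21] → X
    (4,5)@(9, 11): e=[68,2,21] → X
    (5,5)@(11, 11): e=[94,-24,21] → .
    (2,6)@(5, 13): e=[14,70,7] → X
  covered (10 px):
    . . . . . .
    . . . . . .
    . . X . . .
    . . X . . .
    . . X X . .
    . . X X X .
    . . X X X .
    . . . . . .

Final: [[2,2],[2,3],[2,4],[3,4],[2,5],[3,5],[4,5],[2,6],[3,6],[4,6]]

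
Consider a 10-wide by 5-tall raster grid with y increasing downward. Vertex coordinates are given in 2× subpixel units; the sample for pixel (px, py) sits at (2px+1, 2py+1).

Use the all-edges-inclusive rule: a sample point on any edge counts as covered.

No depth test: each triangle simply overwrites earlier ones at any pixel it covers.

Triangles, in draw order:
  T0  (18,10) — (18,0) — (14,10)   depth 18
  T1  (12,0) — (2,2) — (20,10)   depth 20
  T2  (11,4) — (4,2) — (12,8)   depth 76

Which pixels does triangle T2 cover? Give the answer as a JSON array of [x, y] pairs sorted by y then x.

T0:
  2·area = 40  (B↔C swapped to make it positive)
  edge (18, 10)→(14, 10): d=(-4,0) inclusive
  edge (14, 10)→(18, 0): d=(4,-10) inclusive
  edge (18, 0)→(18, 10): d=(0,10) inclusive
    (8,1)@(17, 3): e=[28,2,10] → #
    (9,1)@(19, 3): e=[28,22,-10] → ·
    (8,2)@(17, 5): e=[20,10,10] → #
    (9,2)@(19, 5): e=[20,30,-10] → ·
    (8,3)@(17, 7): e=[12,18,10] → #
    (9,3)@(19, 7): e=[12,38,-10] → ·
    (7,4)@(15, 9): e=[4,6,30] → #
    (9,4)@(19, 9): e=[4,46,-10] → ·
  covered (5 px):
    · · · · · · · · · ·
    · · · · · · · · # ·
    · · · · · · · · # ·
    · · · · · · · · # ·
    · · · · · · · # # ·
T1:
  2·area = 116  (B↔C swapped to make it positive)
  edge (12, 0)→(20, 10): d=(8,10) inclusive
  edge (20, 10)→(2, 2): d=(-18,-8) inclusive
  edge (2, 2)→(12, 0): d=(10,-2) inclusive
    (3,0)@(7, 1): e=[58,58,0] → #  [on edge]
    (4,0)@(9, 1): e=[38,74,4] → #
    (5,0)@(11, 1): e=[18,90,8] → #
    (6,0)@(13, 1): e=[-2,106,12] → ·
    (2,1)@(5, 3): e=[94,6,16] → #
    (6,1)@(13, 3): e=[14,70,32] → #
    (7,1)@(15, 3): e=[-6,86,36] → ·
    (2,2)@(5, 5): e=[110,-30,36] → ·
    (3,2)@(7, 5): e=[90,-14,40] → ·
    (4,2)@(9, 5): e=[70,2,44] → #
    (7,2)@(15, 5): e=[10,50,56] → #
    (8,2)@(17, 5): e=[-10,66,60] → ·
  covered (15 px):
    · · · # # # · · · ·
    · · # # # # # · · ·
    · · · · # # # # · ·
    · · · · · · · # # ·
    · · · · · · · · · #
T2:
  2·area = 26  (B↔C swapped to make it positive)
  edge (11, 4)→(12, 8): d=(1,4) inclusive
  edge (12, 8)→(4, 2): d=(-8,-6) inclusive
  edge (4, 2)→(11, 4): d=(7,2) inclusive
    (3,1)@(7, 3): e=[15,10,1] → #
    (4,1)@(9, 3): e=[7,22,-3] → ·
    (3,2)@(7, 5): e=[17,-6,15] → ·
    (4,2)@(9, 5): e=[9,6,11] → #
    (5,2)@(11, 5): e=[1,18,7] → #
    (6,2)@(13, 5): e=[-7,30,3] → ·
    (4,3)@(9, 7): e=[11,-10,25] → ·
    (5,3)@(11, 7): e=[3,2,21] → #
    (6,3)@(13, 7): e=[-5,14,17] → ·
    (5,4)@(11, 9): e=[5,-14,35] → ·
  covered (4 px):
    · · · · · · · · · ·
    · · · # · · · · · ·
    · · · · # # · · · ·
    · · · · · # · · · ·
    · · · · · · · · · ·

Final: [[3,1],[4,2],[5,2],[5,3]]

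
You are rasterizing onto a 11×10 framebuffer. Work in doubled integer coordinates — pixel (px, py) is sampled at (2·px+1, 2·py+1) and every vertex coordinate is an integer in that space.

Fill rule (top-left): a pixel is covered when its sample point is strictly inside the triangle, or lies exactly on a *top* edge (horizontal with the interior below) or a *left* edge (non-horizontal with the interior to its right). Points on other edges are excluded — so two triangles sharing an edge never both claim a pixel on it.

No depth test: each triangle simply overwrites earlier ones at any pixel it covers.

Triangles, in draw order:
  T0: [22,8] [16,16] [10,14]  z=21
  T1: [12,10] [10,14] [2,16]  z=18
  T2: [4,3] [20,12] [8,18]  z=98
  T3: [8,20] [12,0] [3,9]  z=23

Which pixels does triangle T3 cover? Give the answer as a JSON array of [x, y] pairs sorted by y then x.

T0:
  2·area = 60
  edge (22, 8)→(16, 16): d=(-6,8) right/bottom  bias=-1
  edge (16, 16)→(10, 14): d=(-6,-2) top-left  bias=+0
  edge (10, 14)→(22, 8): d=(12,-6) top-left  bias=+0
    (10,4)@(21, 9): e=[2,52,6] → █
    (0,5)@(1, 11): e=[150,0,-90] → ·  [on edge]
    (8,5)@(17, 11): e=[22,32,6] → █
    (9,5)@(19, 11): e=[6,36,18] → █
    (10,5)@(21, 11): e=[-10,40,30] → ·
    (3,6)@(7, 13): e=[90,0,-30] → ·  [on edge]
    (6,6)@(13, 13): e=[42,12,6] → █
    (7,6)@(15, 13): e=[26,16,18] → █
    (9,6)@(19, 13): e=[-6,24,42] → ·
    (6,7)@(13, 15): e=[30,0,30] → █  [on edge]
    (8,7)@(17, 15): e=[-2,8,54] → ·
    (6,8)@(13, 17): e=[18,-12,54] → ·
    (9,8)@(19, 17): e=[-30,0,90] → ·  [on edge]
  covered (8 px):
    · · · · · · · · · · ·
    · · · · · · · · · · ·
    · · · · · · · · · · ·
    · · · · · · · · · · ·
    · · · · · · · · · · █
    · · · · · · · · █ █ ·
    · · · · · · █ █ █ · ·
    · · · · · · █ █ · · ·
    · · · · · · · · · · ·
    · · · · · · · · · · ·
T1:
  2·area = 28
  edge (12, 10)→(10, 14): d=(-2,4) right/bottom  bias=-1
  edge (10, 14)→(2, 16): d=(-8,2) right/bottom  bias=-1
  edge (2, 16)→(12, 10): d=(10,-6) top-left  bias=+0
    (8,3)@(17, 7): e=[-14,42,0] → ·  [on edge]
    (5,5)@(11, 11): e=[2,22,4] → █
    (6,5)@(13, 11): e=[-6,18,16] → ·
    (3,6)@(7, 13): e=[14,14,0] → █  [on edge]
    (4,6)@(9, 13): e=[6,10,12] → █
    (5,6)@(11, 13): e=[-2,6,24] → ·
    (2,7)@(5, 15): e=[18,2,8] → █
    (3,7)@(7, 15): e=[10,-2,20] → ·
    (4,7)@(9, 15): e=[2,-6,32] → ·
    (2,8)@(5, 17): e=[14,-14,28] → ·
  covered (4 px):
    · · · · · · · · · · ·
    · · · · · · · · · · ·
    · · · · · · · · · · ·
    · · · · · · · · · · ·
    · · · · · · · · · · ·
    · · · · · █ · · · · ·
    · · · █ █ · · · · · ·
    · · █ · · · · · · · ·
    · · · · · · · · · · ·
    · · · · · · · · · · ·
T2:
  2·area = 204
  edge (4, 3)→(20, 12): d=(16,9) right/bottom  bias=-1
  edge (20, 12)→(8, 18): d=(-12,6) right/bottom  bias=-1
  edge (8, 18)→(4, 3): d=(-4,-15) top-left  bias=+0
    (2,2)@(5, 5): e=[23,174,7] → █
    (3,2)@(7, 5): e=[5,162,37] → █
    (4,2)@(9, 5): e=[-13,150,67] → ·
    (2,3)@(5, 7): e=[55,150,-1] → ·
    (3,3)@(7, 7): e=[37,138,29] → █
    (4,3)@(9, 7): e=[19,126,59] → █
    (5,3)@(11, 7): e=[1,114,89] → █
    (6,3)@(13, 7): e=[-17,102,119] → ·
    (3,4)@(7, 9): e=[69,114,21] → █
    (6,4)@(13, 9): e=[15,78,111] → █
    (7,4)@(15, 9): e=[-3,66,141] → ·
    (3,5)@(7, 11): e=[101,90,13] → █
  covered (25 px):
    · · · · · · · · · · ·
    · · · · · · · · · · ·
    · · █ █ · · · · · · ·
    · · · █ █ █ · · · · ·
    · · · █ █ █ █ · · · ·
    · · · █ █ █ █ █ █ · ·
    · · · █ █ █ █ █ █ · ·
    · · · · █ █ █ · · · ·
    · · · · █ · · · · · ·
    · · · · · · · · · · ·
T3:
  2·area = 144  (B↔C swapped to make it positive)
  edge (8, 20)→(3, 9): d=(-5,-11) top-left  bias=+0
  edge (3, 9)→(12, 0): d=(9,-9) top-left  bias=+0
  edge (12, 0)→(8, 20): d=(-4,20) right/bottom  bias=-1
    (5,0)@(11, 1): e=[128,0,16] → █  [on edge]
    (6,0)@(13, 1): e=[150,18,-24] → ·
    (4,1)@(9, 3): e=[96,0,48] → █  [on edge]
    (6,1)@(13, 3): e=[140,36,-32] → ·
    (3,2)@(7, 5): e=[64,0,80] → █  [on edge]
    (5,2)@(11, 5): e=[108,36,0] → ·  [on edge]
    (2,3)@(5, 7): e=[32,0,112] → █  [on edge]
    (5,3)@(11, 7): e=[98,54,-8] → ·
    (1,4)@(3, 9): e=[0,0,144] → █  [on edge]
    (5,4)@(11, 9): e=[88,72,-16] → ·
    (0,5)@(1, 11): e=[-32,0,176] → ·  [on edge]
    (1,5)@(3, 11): e=[-10,18,136] → ·
    (4,7)@(9, 15): e=[36,108,0] → ·  [on edge]
  covered (20 px):
    · · · · · █ · · · · ·
    · · · · █ █ · · · · ·
    · · · █ █ · · · · · ·
    · · █ █ █ · · · · · ·
    · █ █ █ █ · · · · · ·
    · · █ █ █ · · · · · ·
    · · █ █ █ · · · · · ·
    · · · █ · · · · · · ·
    · · · █ · · · · · · ·
    · · · · · · · · · · ·

Result: [[5,0],[4,1],[5,1],[3,2],[4,2],[2,3],[3,3],[4,3],[1,4],[2,4],[3,4],[4,4],[2,5],[3,5],[4,5],[2,6],[3,6],[4,6],[3,7],[3,8]]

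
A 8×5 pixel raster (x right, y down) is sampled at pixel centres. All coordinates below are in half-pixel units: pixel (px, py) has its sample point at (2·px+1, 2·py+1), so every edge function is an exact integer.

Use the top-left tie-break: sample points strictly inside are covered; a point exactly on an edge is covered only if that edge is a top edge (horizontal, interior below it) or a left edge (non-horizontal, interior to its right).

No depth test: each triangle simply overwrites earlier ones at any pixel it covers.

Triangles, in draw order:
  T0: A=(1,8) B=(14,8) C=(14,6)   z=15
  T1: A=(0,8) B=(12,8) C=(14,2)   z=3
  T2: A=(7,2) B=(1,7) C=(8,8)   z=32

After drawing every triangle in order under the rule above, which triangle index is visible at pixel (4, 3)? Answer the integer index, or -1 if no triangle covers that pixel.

T0:
  2·area = 26  (B↔C swapped to make it positive)
  edge (1, 8)→(14, 6): d=(13,-2) top-left  bias=+0
  edge (14, 6)→(14, 8): d=(0,2) right/bottom  bias=-1
  edge (14, 8)→(1, 8): d=(-13,0) right/bottom  bias=-1
    (4,3)@(9, 7): e=[3,10,13] → X
    (5,3)@(11, 7): e=[7,6,13] → X
    (6,3)@(13, 7): e=[11,2,13] → X
    (7,3)@(15, 7): e=[15,-2,13] → .
    (4,4)@(9, 9): e=[29,10,-13] → .
    (5,4)@(11, 9): e=[33,6,-13] → .
    (6,4)@(13, 9): e=[37,2,-13] → .
  covered (3 px):
    . . . . . . . .
    . . . . . . . .
    . . . . . . . .
    . . . . X X X .
    . . . . . . . .
T1:
  2·area = 72  (B↔C swapped to make it positive)
  edge (0, 8)→(14, 2): d=(14,-6) top-left  bias=+0
  edge (14, 2)→(12, 8): d=(-2,6) right/bottom  bias=-1
  edge (12, 8)→(0, 8): d=(-12,0) right/bottom  bias=-1
    (6,1)@(13, 3): e=[8,4,60] → X
    (7,1)@(15, 3): e=[20,-8,60] → .
    (3,2)@(7, 5): e=[0,36,36] → X  [on edge]
    (4,2)@(9, 5): e=[12,24,36] → X
    (5,2)@(11, 5): e=[24,12,36] → X
    (6,2)@(13, 5): e=[36,0,36] → .  [on edge]
    (1,3)@(3, 7): e=[4,56,12] → X
    (2,3)@(5, 7): e=[16,44,12] → X
    (6,3)@(13, 7): e=[64,-4,12] → .
    (1,4)@(3, 9): e=[32,52,-12] → .
    (2,4)@(5, 9): e=[44,40,-12] → .
    (3,4)@(7, 9): e=[56,28,-12] → .
  covered (9 px):
    . . . . . . . .
    . . . . . . X .
    . . . X X X . .
    . X X X X X . .
    . . . . . . . .
T2:
  2·area = 41  (B↔C swapped to make it positive)
  edge (7, 2)→(8, 8): d=(1,6) right/bottom  bias=-1
  edge (8, 8)→(1, 7): d=(-7,-1) top-left  bias=+0
  edge (1, 7)→(7, 2): d=(6,-5) top-left  bias=+0
    (3,1)@(7, 3): e=[1,34,6] → X
    (4,1)@(9, 3): e=[-11,36,16] → .
    (2,2)@(5, 5): e=[15,18,8] → X
    (4,2)@(9, 5): e=[-9,22,28] → .
    (0,3)@(1, 7): e=[41,0,0] → X  [on edge]
    (1,3)@(3, 7): e=[29,2,10] → X
    (4,3)@(9, 7): e=[-7,8,40] → .
    (0,4)@(1, 9): e=[43,-14,12] → .
    (1,4)@(3, 9): e=[31,-12,22] → .
    (2,4)@(5, 9): e=[19,-10,32] → .
    (3,4)@(7, 9): e=[7,-8,42] → .
    (7,4)@(15, 9): e=[-41,0,82] → .  [on edge]
  covered (7 px):
    . . . . . . . .
    . . . X . . . .
    . . X X . . . .
    X X X X . . . .
    . . . . . . . .

Z-buffer (winner per pixel, '.' = empty):
  . . . . . . . .
  . . . 2 . . 1 .
  . . 2 2 1 1 . .
  2 2 2 2 1 1 0 .
  . . . . . . . .

Answer: 1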